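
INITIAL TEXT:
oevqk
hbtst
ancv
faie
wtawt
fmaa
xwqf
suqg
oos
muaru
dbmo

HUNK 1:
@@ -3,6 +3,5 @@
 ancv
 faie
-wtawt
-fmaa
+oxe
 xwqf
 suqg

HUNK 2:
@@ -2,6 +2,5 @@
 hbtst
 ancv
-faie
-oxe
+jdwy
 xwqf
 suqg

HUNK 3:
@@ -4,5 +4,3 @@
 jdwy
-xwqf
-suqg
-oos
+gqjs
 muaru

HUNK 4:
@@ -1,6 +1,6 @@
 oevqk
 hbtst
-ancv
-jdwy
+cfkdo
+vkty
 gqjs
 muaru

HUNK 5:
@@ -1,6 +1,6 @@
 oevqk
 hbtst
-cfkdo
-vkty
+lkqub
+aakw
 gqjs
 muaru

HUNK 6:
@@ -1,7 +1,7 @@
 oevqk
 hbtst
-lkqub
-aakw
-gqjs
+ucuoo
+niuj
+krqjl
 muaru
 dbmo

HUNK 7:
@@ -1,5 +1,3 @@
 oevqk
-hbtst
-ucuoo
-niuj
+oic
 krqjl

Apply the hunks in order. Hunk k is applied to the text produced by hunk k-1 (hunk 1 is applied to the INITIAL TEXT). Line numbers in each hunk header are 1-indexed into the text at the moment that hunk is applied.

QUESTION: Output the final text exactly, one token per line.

Answer: oevqk
oic
krqjl
muaru
dbmo

Derivation:
Hunk 1: at line 3 remove [wtawt,fmaa] add [oxe] -> 10 lines: oevqk hbtst ancv faie oxe xwqf suqg oos muaru dbmo
Hunk 2: at line 2 remove [faie,oxe] add [jdwy] -> 9 lines: oevqk hbtst ancv jdwy xwqf suqg oos muaru dbmo
Hunk 3: at line 4 remove [xwqf,suqg,oos] add [gqjs] -> 7 lines: oevqk hbtst ancv jdwy gqjs muaru dbmo
Hunk 4: at line 1 remove [ancv,jdwy] add [cfkdo,vkty] -> 7 lines: oevqk hbtst cfkdo vkty gqjs muaru dbmo
Hunk 5: at line 1 remove [cfkdo,vkty] add [lkqub,aakw] -> 7 lines: oevqk hbtst lkqub aakw gqjs muaru dbmo
Hunk 6: at line 1 remove [lkqub,aakw,gqjs] add [ucuoo,niuj,krqjl] -> 7 lines: oevqk hbtst ucuoo niuj krqjl muaru dbmo
Hunk 7: at line 1 remove [hbtst,ucuoo,niuj] add [oic] -> 5 lines: oevqk oic krqjl muaru dbmo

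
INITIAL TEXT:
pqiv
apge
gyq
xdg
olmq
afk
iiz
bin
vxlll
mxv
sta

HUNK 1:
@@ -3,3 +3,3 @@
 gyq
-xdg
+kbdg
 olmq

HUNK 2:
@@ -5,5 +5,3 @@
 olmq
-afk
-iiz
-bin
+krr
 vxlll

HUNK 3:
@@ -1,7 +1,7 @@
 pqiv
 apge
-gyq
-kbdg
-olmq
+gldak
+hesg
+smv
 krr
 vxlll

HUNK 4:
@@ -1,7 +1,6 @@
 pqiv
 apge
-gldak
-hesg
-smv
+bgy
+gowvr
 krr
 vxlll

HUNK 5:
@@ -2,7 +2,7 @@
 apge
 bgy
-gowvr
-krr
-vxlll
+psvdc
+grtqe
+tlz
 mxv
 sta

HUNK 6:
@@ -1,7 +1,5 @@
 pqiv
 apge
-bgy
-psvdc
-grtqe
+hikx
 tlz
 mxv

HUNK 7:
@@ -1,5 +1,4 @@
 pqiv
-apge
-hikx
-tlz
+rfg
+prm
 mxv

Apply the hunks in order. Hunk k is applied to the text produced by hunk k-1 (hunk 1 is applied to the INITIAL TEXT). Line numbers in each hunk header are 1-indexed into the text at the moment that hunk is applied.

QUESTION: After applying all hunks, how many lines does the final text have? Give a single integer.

Answer: 5

Derivation:
Hunk 1: at line 3 remove [xdg] add [kbdg] -> 11 lines: pqiv apge gyq kbdg olmq afk iiz bin vxlll mxv sta
Hunk 2: at line 5 remove [afk,iiz,bin] add [krr] -> 9 lines: pqiv apge gyq kbdg olmq krr vxlll mxv sta
Hunk 3: at line 1 remove [gyq,kbdg,olmq] add [gldak,hesg,smv] -> 9 lines: pqiv apge gldak hesg smv krr vxlll mxv sta
Hunk 4: at line 1 remove [gldak,hesg,smv] add [bgy,gowvr] -> 8 lines: pqiv apge bgy gowvr krr vxlll mxv sta
Hunk 5: at line 2 remove [gowvr,krr,vxlll] add [psvdc,grtqe,tlz] -> 8 lines: pqiv apge bgy psvdc grtqe tlz mxv sta
Hunk 6: at line 1 remove [bgy,psvdc,grtqe] add [hikx] -> 6 lines: pqiv apge hikx tlz mxv sta
Hunk 7: at line 1 remove [apge,hikx,tlz] add [rfg,prm] -> 5 lines: pqiv rfg prm mxv sta
Final line count: 5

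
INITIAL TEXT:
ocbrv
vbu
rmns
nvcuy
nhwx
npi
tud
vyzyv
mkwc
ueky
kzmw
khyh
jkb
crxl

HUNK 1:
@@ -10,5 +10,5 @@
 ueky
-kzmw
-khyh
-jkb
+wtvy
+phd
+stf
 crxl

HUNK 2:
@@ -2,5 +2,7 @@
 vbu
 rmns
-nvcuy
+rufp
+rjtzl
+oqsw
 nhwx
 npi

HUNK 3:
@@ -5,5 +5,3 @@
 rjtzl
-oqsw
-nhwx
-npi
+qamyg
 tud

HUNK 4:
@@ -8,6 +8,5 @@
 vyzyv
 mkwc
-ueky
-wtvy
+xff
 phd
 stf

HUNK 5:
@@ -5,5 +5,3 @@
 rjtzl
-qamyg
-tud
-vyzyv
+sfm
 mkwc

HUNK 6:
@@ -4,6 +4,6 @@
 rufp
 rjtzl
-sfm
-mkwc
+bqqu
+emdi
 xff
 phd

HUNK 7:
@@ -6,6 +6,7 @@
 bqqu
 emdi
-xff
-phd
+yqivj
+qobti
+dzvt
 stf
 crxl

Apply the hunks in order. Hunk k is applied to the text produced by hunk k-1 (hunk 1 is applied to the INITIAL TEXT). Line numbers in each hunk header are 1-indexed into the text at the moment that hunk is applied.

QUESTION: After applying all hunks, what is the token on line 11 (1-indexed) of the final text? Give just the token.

Hunk 1: at line 10 remove [kzmw,khyh,jkb] add [wtvy,phd,stf] -> 14 lines: ocbrv vbu rmns nvcuy nhwx npi tud vyzyv mkwc ueky wtvy phd stf crxl
Hunk 2: at line 2 remove [nvcuy] add [rufp,rjtzl,oqsw] -> 16 lines: ocbrv vbu rmns rufp rjtzl oqsw nhwx npi tud vyzyv mkwc ueky wtvy phd stf crxl
Hunk 3: at line 5 remove [oqsw,nhwx,npi] add [qamyg] -> 14 lines: ocbrv vbu rmns rufp rjtzl qamyg tud vyzyv mkwc ueky wtvy phd stf crxl
Hunk 4: at line 8 remove [ueky,wtvy] add [xff] -> 13 lines: ocbrv vbu rmns rufp rjtzl qamyg tud vyzyv mkwc xff phd stf crxl
Hunk 5: at line 5 remove [qamyg,tud,vyzyv] add [sfm] -> 11 lines: ocbrv vbu rmns rufp rjtzl sfm mkwc xff phd stf crxl
Hunk 6: at line 4 remove [sfm,mkwc] add [bqqu,emdi] -> 11 lines: ocbrv vbu rmns rufp rjtzl bqqu emdi xff phd stf crxl
Hunk 7: at line 6 remove [xff,phd] add [yqivj,qobti,dzvt] -> 12 lines: ocbrv vbu rmns rufp rjtzl bqqu emdi yqivj qobti dzvt stf crxl
Final line 11: stf

Answer: stf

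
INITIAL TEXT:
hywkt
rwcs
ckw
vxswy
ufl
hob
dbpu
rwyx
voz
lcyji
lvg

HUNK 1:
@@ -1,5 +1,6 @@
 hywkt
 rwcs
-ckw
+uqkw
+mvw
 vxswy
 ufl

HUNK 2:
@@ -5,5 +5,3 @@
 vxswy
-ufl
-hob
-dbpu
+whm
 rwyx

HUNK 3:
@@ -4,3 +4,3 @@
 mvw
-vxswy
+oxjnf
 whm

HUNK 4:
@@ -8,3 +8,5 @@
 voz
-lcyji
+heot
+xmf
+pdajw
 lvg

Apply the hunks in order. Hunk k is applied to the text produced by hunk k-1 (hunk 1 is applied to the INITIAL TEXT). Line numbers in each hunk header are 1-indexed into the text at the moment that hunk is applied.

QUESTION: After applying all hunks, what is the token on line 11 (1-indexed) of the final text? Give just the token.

Hunk 1: at line 1 remove [ckw] add [uqkw,mvw] -> 12 lines: hywkt rwcs uqkw mvw vxswy ufl hob dbpu rwyx voz lcyji lvg
Hunk 2: at line 5 remove [ufl,hob,dbpu] add [whm] -> 10 lines: hywkt rwcs uqkw mvw vxswy whm rwyx voz lcyji lvg
Hunk 3: at line 4 remove [vxswy] add [oxjnf] -> 10 lines: hywkt rwcs uqkw mvw oxjnf whm rwyx voz lcyji lvg
Hunk 4: at line 8 remove [lcyji] add [heot,xmf,pdajw] -> 12 lines: hywkt rwcs uqkw mvw oxjnf whm rwyx voz heot xmf pdajw lvg
Final line 11: pdajw

Answer: pdajw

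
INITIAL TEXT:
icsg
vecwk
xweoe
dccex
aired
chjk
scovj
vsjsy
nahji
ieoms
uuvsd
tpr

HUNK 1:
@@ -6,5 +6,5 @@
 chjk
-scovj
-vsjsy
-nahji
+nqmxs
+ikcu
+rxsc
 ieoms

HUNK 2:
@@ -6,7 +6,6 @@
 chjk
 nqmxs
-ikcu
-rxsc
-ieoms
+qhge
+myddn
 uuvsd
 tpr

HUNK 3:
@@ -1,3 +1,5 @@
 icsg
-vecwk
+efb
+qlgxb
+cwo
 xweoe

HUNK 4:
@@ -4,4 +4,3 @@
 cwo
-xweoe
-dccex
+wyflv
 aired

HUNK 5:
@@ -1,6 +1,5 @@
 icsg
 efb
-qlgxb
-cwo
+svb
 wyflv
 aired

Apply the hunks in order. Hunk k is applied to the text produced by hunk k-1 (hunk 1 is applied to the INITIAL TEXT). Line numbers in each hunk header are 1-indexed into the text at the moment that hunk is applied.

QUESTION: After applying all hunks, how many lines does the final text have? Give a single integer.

Hunk 1: at line 6 remove [scovj,vsjsy,nahji] add [nqmxs,ikcu,rxsc] -> 12 lines: icsg vecwk xweoe dccex aired chjk nqmxs ikcu rxsc ieoms uuvsd tpr
Hunk 2: at line 6 remove [ikcu,rxsc,ieoms] add [qhge,myddn] -> 11 lines: icsg vecwk xweoe dccex aired chjk nqmxs qhge myddn uuvsd tpr
Hunk 3: at line 1 remove [vecwk] add [efb,qlgxb,cwo] -> 13 lines: icsg efb qlgxb cwo xweoe dccex aired chjk nqmxs qhge myddn uuvsd tpr
Hunk 4: at line 4 remove [xweoe,dccex] add [wyflv] -> 12 lines: icsg efb qlgxb cwo wyflv aired chjk nqmxs qhge myddn uuvsd tpr
Hunk 5: at line 1 remove [qlgxb,cwo] add [svb] -> 11 lines: icsg efb svb wyflv aired chjk nqmxs qhge myddn uuvsd tpr
Final line count: 11

Answer: 11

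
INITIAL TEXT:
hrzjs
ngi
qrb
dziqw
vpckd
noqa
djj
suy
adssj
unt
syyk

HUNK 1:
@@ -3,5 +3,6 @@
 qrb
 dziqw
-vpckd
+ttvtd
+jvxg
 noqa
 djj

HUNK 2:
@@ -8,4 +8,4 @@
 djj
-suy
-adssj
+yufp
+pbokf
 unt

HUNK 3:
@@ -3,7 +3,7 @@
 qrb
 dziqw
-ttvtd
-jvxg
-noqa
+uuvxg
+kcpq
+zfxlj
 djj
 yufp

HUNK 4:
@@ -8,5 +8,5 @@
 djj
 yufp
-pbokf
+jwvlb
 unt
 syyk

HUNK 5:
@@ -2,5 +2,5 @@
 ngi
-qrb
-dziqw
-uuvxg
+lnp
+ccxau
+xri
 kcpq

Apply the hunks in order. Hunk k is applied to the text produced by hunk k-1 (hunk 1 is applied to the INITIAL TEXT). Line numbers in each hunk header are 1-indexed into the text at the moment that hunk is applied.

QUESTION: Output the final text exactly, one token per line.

Hunk 1: at line 3 remove [vpckd] add [ttvtd,jvxg] -> 12 lines: hrzjs ngi qrb dziqw ttvtd jvxg noqa djj suy adssj unt syyk
Hunk 2: at line 8 remove [suy,adssj] add [yufp,pbokf] -> 12 lines: hrzjs ngi qrb dziqw ttvtd jvxg noqa djj yufp pbokf unt syyk
Hunk 3: at line 3 remove [ttvtd,jvxg,noqa] add [uuvxg,kcpq,zfxlj] -> 12 lines: hrzjs ngi qrb dziqw uuvxg kcpq zfxlj djj yufp pbokf unt syyk
Hunk 4: at line 8 remove [pbokf] add [jwvlb] -> 12 lines: hrzjs ngi qrb dziqw uuvxg kcpq zfxlj djj yufp jwvlb unt syyk
Hunk 5: at line 2 remove [qrb,dziqw,uuvxg] add [lnp,ccxau,xri] -> 12 lines: hrzjs ngi lnp ccxau xri kcpq zfxlj djj yufp jwvlb unt syyk

Answer: hrzjs
ngi
lnp
ccxau
xri
kcpq
zfxlj
djj
yufp
jwvlb
unt
syyk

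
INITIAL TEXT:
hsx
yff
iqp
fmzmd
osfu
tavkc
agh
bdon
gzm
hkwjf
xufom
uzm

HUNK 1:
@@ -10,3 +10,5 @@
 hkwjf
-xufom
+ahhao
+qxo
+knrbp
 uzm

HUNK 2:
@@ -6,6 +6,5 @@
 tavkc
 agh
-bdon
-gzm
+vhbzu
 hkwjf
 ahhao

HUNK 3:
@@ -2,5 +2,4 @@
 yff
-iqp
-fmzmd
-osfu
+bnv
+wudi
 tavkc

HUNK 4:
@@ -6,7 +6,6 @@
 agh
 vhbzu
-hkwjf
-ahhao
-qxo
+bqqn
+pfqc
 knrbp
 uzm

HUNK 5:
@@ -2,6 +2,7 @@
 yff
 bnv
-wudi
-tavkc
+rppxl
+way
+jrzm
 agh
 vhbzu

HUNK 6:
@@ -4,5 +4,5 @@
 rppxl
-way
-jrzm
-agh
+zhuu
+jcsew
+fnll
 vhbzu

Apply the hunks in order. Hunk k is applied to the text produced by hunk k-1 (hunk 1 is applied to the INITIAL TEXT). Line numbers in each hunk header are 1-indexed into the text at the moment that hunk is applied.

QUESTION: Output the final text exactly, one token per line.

Answer: hsx
yff
bnv
rppxl
zhuu
jcsew
fnll
vhbzu
bqqn
pfqc
knrbp
uzm

Derivation:
Hunk 1: at line 10 remove [xufom] add [ahhao,qxo,knrbp] -> 14 lines: hsx yff iqp fmzmd osfu tavkc agh bdon gzm hkwjf ahhao qxo knrbp uzm
Hunk 2: at line 6 remove [bdon,gzm] add [vhbzu] -> 13 lines: hsx yff iqp fmzmd osfu tavkc agh vhbzu hkwjf ahhao qxo knrbp uzm
Hunk 3: at line 2 remove [iqp,fmzmd,osfu] add [bnv,wudi] -> 12 lines: hsx yff bnv wudi tavkc agh vhbzu hkwjf ahhao qxo knrbp uzm
Hunk 4: at line 6 remove [hkwjf,ahhao,qxo] add [bqqn,pfqc] -> 11 lines: hsx yff bnv wudi tavkc agh vhbzu bqqn pfqc knrbp uzm
Hunk 5: at line 2 remove [wudi,tavkc] add [rppxl,way,jrzm] -> 12 lines: hsx yff bnv rppxl way jrzm agh vhbzu bqqn pfqc knrbp uzm
Hunk 6: at line 4 remove [way,jrzm,agh] add [zhuu,jcsew,fnll] -> 12 lines: hsx yff bnv rppxl zhuu jcsew fnll vhbzu bqqn pfqc knrbp uzm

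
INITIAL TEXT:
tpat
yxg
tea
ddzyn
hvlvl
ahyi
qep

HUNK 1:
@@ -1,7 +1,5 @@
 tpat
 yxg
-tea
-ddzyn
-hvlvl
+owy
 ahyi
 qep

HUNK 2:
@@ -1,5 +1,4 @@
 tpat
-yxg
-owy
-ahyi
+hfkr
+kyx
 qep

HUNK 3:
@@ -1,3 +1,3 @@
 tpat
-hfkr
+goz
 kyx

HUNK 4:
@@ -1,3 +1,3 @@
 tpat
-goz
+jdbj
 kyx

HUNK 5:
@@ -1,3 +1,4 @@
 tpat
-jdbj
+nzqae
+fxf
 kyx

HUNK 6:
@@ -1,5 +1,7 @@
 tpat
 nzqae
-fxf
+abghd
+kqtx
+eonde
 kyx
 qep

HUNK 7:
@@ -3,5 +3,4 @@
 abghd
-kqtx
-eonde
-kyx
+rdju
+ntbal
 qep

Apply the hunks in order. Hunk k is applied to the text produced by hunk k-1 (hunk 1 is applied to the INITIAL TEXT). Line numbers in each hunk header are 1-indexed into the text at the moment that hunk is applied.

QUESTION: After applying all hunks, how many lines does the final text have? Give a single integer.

Hunk 1: at line 1 remove [tea,ddzyn,hvlvl] add [owy] -> 5 lines: tpat yxg owy ahyi qep
Hunk 2: at line 1 remove [yxg,owy,ahyi] add [hfkr,kyx] -> 4 lines: tpat hfkr kyx qep
Hunk 3: at line 1 remove [hfkr] add [goz] -> 4 lines: tpat goz kyx qep
Hunk 4: at line 1 remove [goz] add [jdbj] -> 4 lines: tpat jdbj kyx qep
Hunk 5: at line 1 remove [jdbj] add [nzqae,fxf] -> 5 lines: tpat nzqae fxf kyx qep
Hunk 6: at line 1 remove [fxf] add [abghd,kqtx,eonde] -> 7 lines: tpat nzqae abghd kqtx eonde kyx qep
Hunk 7: at line 3 remove [kqtx,eonde,kyx] add [rdju,ntbal] -> 6 lines: tpat nzqae abghd rdju ntbal qep
Final line count: 6

Answer: 6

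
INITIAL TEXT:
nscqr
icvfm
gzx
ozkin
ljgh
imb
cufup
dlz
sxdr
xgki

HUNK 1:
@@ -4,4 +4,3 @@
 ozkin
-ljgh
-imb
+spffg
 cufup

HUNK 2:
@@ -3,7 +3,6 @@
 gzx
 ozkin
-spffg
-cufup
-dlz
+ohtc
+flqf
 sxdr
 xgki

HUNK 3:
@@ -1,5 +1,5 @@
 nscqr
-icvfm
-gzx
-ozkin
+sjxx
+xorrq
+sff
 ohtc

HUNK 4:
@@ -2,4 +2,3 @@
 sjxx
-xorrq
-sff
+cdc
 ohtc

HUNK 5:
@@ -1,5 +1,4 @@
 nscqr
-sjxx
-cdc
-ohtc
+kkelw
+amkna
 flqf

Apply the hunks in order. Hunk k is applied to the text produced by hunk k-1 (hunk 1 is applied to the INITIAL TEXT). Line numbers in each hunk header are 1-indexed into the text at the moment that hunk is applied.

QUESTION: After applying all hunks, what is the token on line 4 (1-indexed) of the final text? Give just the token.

Answer: flqf

Derivation:
Hunk 1: at line 4 remove [ljgh,imb] add [spffg] -> 9 lines: nscqr icvfm gzx ozkin spffg cufup dlz sxdr xgki
Hunk 2: at line 3 remove [spffg,cufup,dlz] add [ohtc,flqf] -> 8 lines: nscqr icvfm gzx ozkin ohtc flqf sxdr xgki
Hunk 3: at line 1 remove [icvfm,gzx,ozkin] add [sjxx,xorrq,sff] -> 8 lines: nscqr sjxx xorrq sff ohtc flqf sxdr xgki
Hunk 4: at line 2 remove [xorrq,sff] add [cdc] -> 7 lines: nscqr sjxx cdc ohtc flqf sxdr xgki
Hunk 5: at line 1 remove [sjxx,cdc,ohtc] add [kkelw,amkna] -> 6 lines: nscqr kkelw amkna flqf sxdr xgki
Final line 4: flqf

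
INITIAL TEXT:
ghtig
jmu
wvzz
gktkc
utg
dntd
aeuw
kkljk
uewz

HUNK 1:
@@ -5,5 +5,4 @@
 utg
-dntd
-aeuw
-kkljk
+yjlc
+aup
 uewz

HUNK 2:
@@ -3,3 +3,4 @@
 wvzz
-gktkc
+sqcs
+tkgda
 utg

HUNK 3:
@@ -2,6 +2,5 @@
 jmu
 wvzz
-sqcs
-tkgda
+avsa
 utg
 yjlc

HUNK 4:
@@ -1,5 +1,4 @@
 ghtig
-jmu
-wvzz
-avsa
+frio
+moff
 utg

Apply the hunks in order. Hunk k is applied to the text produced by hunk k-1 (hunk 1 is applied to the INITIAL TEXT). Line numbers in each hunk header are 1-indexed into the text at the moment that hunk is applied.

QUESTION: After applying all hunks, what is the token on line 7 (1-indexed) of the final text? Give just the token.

Hunk 1: at line 5 remove [dntd,aeuw,kkljk] add [yjlc,aup] -> 8 lines: ghtig jmu wvzz gktkc utg yjlc aup uewz
Hunk 2: at line 3 remove [gktkc] add [sqcs,tkgda] -> 9 lines: ghtig jmu wvzz sqcs tkgda utg yjlc aup uewz
Hunk 3: at line 2 remove [sqcs,tkgda] add [avsa] -> 8 lines: ghtig jmu wvzz avsa utg yjlc aup uewz
Hunk 4: at line 1 remove [jmu,wvzz,avsa] add [frio,moff] -> 7 lines: ghtig frio moff utg yjlc aup uewz
Final line 7: uewz

Answer: uewz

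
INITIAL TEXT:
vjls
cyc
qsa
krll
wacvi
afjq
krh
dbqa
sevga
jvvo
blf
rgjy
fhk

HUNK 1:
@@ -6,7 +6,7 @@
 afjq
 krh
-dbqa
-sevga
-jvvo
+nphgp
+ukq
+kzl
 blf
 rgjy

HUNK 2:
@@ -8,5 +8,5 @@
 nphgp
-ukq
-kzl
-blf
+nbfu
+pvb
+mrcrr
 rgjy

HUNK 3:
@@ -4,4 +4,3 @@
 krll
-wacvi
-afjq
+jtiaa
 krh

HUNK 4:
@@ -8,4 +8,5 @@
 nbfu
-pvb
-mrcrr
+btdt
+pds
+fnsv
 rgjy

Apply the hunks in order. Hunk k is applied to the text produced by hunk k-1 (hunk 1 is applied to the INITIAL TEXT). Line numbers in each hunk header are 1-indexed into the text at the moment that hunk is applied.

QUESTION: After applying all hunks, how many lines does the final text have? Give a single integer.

Hunk 1: at line 6 remove [dbqa,sevga,jvvo] add [nphgp,ukq,kzl] -> 13 lines: vjls cyc qsa krll wacvi afjq krh nphgp ukq kzl blf rgjy fhk
Hunk 2: at line 8 remove [ukq,kzl,blf] add [nbfu,pvb,mrcrr] -> 13 lines: vjls cyc qsa krll wacvi afjq krh nphgp nbfu pvb mrcrr rgjy fhk
Hunk 3: at line 4 remove [wacvi,afjq] add [jtiaa] -> 12 lines: vjls cyc qsa krll jtiaa krh nphgp nbfu pvb mrcrr rgjy fhk
Hunk 4: at line 8 remove [pvb,mrcrr] add [btdt,pds,fnsv] -> 13 lines: vjls cyc qsa krll jtiaa krh nphgp nbfu btdt pds fnsv rgjy fhk
Final line count: 13

Answer: 13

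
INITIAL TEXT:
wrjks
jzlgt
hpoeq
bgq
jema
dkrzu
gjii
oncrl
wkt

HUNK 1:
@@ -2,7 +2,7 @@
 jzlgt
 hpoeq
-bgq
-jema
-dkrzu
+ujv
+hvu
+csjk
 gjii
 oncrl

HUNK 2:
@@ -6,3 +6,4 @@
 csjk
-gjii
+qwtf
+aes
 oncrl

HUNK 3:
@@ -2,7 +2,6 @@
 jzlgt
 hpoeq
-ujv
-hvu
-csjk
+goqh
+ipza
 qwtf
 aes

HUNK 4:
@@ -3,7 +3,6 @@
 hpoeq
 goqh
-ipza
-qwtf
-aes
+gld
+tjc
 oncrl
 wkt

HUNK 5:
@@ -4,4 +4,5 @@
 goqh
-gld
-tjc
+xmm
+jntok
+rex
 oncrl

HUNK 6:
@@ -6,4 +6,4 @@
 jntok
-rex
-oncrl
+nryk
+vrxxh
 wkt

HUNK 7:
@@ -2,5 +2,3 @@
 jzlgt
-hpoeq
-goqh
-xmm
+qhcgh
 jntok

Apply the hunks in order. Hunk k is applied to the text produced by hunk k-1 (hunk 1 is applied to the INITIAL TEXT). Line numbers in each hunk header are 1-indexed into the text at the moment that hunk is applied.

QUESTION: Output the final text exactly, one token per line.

Hunk 1: at line 2 remove [bgq,jema,dkrzu] add [ujv,hvu,csjk] -> 9 lines: wrjks jzlgt hpoeq ujv hvu csjk gjii oncrl wkt
Hunk 2: at line 6 remove [gjii] add [qwtf,aes] -> 10 lines: wrjks jzlgt hpoeq ujv hvu csjk qwtf aes oncrl wkt
Hunk 3: at line 2 remove [ujv,hvu,csjk] add [goqh,ipza] -> 9 lines: wrjks jzlgt hpoeq goqh ipza qwtf aes oncrl wkt
Hunk 4: at line 3 remove [ipza,qwtf,aes] add [gld,tjc] -> 8 lines: wrjks jzlgt hpoeq goqh gld tjc oncrl wkt
Hunk 5: at line 4 remove [gld,tjc] add [xmm,jntok,rex] -> 9 lines: wrjks jzlgt hpoeq goqh xmm jntok rex oncrl wkt
Hunk 6: at line 6 remove [rex,oncrl] add [nryk,vrxxh] -> 9 lines: wrjks jzlgt hpoeq goqh xmm jntok nryk vrxxh wkt
Hunk 7: at line 2 remove [hpoeq,goqh,xmm] add [qhcgh] -> 7 lines: wrjks jzlgt qhcgh jntok nryk vrxxh wkt

Answer: wrjks
jzlgt
qhcgh
jntok
nryk
vrxxh
wkt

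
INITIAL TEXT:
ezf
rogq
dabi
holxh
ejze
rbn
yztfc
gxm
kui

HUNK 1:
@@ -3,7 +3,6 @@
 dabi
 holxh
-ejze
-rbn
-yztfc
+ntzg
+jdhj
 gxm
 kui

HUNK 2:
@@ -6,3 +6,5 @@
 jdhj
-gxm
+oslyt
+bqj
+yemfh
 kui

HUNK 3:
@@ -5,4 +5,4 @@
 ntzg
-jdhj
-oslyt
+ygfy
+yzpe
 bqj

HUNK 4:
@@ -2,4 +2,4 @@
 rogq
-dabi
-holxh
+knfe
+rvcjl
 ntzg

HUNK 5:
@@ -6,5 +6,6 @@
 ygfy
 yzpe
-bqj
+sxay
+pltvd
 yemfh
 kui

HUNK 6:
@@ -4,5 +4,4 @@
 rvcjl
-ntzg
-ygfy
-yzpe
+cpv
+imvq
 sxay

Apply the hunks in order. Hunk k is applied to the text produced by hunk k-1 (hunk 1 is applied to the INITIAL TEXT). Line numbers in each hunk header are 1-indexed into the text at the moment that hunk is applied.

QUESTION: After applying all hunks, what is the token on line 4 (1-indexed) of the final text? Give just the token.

Hunk 1: at line 3 remove [ejze,rbn,yztfc] add [ntzg,jdhj] -> 8 lines: ezf rogq dabi holxh ntzg jdhj gxm kui
Hunk 2: at line 6 remove [gxm] add [oslyt,bqj,yemfh] -> 10 lines: ezf rogq dabi holxh ntzg jdhj oslyt bqj yemfh kui
Hunk 3: at line 5 remove [jdhj,oslyt] add [ygfy,yzpe] -> 10 lines: ezf rogq dabi holxh ntzg ygfy yzpe bqj yemfh kui
Hunk 4: at line 2 remove [dabi,holxh] add [knfe,rvcjl] -> 10 lines: ezf rogq knfe rvcjl ntzg ygfy yzpe bqj yemfh kui
Hunk 5: at line 6 remove [bqj] add [sxay,pltvd] -> 11 lines: ezf rogq knfe rvcjl ntzg ygfy yzpe sxay pltvd yemfh kui
Hunk 6: at line 4 remove [ntzg,ygfy,yzpe] add [cpv,imvq] -> 10 lines: ezf rogq knfe rvcjl cpv imvq sxay pltvd yemfh kui
Final line 4: rvcjl

Answer: rvcjl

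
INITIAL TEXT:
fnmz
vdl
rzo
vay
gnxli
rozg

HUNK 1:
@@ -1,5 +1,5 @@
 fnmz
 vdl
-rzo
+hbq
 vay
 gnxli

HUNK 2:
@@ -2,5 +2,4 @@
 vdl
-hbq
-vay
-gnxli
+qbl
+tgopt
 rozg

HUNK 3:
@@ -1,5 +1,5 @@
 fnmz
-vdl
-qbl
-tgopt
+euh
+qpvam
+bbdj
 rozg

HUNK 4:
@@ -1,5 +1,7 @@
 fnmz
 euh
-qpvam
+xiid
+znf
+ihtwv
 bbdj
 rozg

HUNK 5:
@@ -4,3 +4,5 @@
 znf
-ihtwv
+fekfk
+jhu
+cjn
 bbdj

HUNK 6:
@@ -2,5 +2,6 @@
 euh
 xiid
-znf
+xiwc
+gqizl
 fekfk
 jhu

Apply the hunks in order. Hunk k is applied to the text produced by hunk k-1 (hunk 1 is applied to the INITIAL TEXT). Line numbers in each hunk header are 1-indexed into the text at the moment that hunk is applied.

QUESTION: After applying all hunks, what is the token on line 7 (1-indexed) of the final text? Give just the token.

Answer: jhu

Derivation:
Hunk 1: at line 1 remove [rzo] add [hbq] -> 6 lines: fnmz vdl hbq vay gnxli rozg
Hunk 2: at line 2 remove [hbq,vay,gnxli] add [qbl,tgopt] -> 5 lines: fnmz vdl qbl tgopt rozg
Hunk 3: at line 1 remove [vdl,qbl,tgopt] add [euh,qpvam,bbdj] -> 5 lines: fnmz euh qpvam bbdj rozg
Hunk 4: at line 1 remove [qpvam] add [xiid,znf,ihtwv] -> 7 lines: fnmz euh xiid znf ihtwv bbdj rozg
Hunk 5: at line 4 remove [ihtwv] add [fekfk,jhu,cjn] -> 9 lines: fnmz euh xiid znf fekfk jhu cjn bbdj rozg
Hunk 6: at line 2 remove [znf] add [xiwc,gqizl] -> 10 lines: fnmz euh xiid xiwc gqizl fekfk jhu cjn bbdj rozg
Final line 7: jhu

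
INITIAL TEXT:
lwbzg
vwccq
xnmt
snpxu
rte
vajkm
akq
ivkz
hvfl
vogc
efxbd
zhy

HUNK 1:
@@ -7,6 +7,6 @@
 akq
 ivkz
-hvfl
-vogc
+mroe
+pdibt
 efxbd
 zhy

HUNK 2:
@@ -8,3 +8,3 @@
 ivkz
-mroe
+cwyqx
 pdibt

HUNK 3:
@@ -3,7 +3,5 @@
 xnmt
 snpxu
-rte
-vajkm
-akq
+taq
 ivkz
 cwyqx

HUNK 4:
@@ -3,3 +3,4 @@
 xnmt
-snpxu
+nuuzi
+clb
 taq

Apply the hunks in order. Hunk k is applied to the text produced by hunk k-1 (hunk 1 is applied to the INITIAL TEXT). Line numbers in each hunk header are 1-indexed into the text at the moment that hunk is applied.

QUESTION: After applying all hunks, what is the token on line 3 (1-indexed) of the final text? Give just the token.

Answer: xnmt

Derivation:
Hunk 1: at line 7 remove [hvfl,vogc] add [mroe,pdibt] -> 12 lines: lwbzg vwccq xnmt snpxu rte vajkm akq ivkz mroe pdibt efxbd zhy
Hunk 2: at line 8 remove [mroe] add [cwyqx] -> 12 lines: lwbzg vwccq xnmt snpxu rte vajkm akq ivkz cwyqx pdibt efxbd zhy
Hunk 3: at line 3 remove [rte,vajkm,akq] add [taq] -> 10 lines: lwbzg vwccq xnmt snpxu taq ivkz cwyqx pdibt efxbd zhy
Hunk 4: at line 3 remove [snpxu] add [nuuzi,clb] -> 11 lines: lwbzg vwccq xnmt nuuzi clb taq ivkz cwyqx pdibt efxbd zhy
Final line 3: xnmt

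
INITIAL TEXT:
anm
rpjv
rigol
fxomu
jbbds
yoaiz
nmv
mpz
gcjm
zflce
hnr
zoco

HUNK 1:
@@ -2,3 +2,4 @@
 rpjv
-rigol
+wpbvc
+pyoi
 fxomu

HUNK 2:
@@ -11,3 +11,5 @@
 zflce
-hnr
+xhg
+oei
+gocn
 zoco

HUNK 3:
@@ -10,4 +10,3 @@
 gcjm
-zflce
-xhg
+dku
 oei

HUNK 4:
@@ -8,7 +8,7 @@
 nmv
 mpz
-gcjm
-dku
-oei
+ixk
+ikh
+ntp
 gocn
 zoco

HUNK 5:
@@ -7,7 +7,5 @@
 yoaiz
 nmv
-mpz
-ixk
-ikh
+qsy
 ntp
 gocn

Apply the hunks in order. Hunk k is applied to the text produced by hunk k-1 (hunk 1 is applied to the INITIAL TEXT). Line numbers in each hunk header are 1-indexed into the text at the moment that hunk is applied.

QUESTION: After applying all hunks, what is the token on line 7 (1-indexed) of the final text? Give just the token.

Hunk 1: at line 2 remove [rigol] add [wpbvc,pyoi] -> 13 lines: anm rpjv wpbvc pyoi fxomu jbbds yoaiz nmv mpz gcjm zflce hnr zoco
Hunk 2: at line 11 remove [hnr] add [xhg,oei,gocn] -> 15 lines: anm rpjv wpbvc pyoi fxomu jbbds yoaiz nmv mpz gcjm zflce xhg oei gocn zoco
Hunk 3: at line 10 remove [zflce,xhg] add [dku] -> 14 lines: anm rpjv wpbvc pyoi fxomu jbbds yoaiz nmv mpz gcjm dku oei gocn zoco
Hunk 4: at line 8 remove [gcjm,dku,oei] add [ixk,ikh,ntp] -> 14 lines: anm rpjv wpbvc pyoi fxomu jbbds yoaiz nmv mpz ixk ikh ntp gocn zoco
Hunk 5: at line 7 remove [mpz,ixk,ikh] add [qsy] -> 12 lines: anm rpjv wpbvc pyoi fxomu jbbds yoaiz nmv qsy ntp gocn zoco
Final line 7: yoaiz

Answer: yoaiz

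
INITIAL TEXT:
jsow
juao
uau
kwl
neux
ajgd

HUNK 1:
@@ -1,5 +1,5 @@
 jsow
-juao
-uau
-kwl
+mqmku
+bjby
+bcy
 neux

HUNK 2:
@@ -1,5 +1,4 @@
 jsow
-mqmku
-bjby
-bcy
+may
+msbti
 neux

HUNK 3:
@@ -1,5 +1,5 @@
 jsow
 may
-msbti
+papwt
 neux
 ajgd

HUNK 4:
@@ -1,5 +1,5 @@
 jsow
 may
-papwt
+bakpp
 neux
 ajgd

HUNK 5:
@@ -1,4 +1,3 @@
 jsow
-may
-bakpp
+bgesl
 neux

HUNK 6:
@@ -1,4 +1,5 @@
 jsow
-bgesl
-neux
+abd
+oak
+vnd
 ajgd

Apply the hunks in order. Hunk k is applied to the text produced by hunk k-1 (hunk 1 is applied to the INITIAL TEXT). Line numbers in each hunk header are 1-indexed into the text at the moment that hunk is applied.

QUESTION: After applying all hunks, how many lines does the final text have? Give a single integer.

Answer: 5

Derivation:
Hunk 1: at line 1 remove [juao,uau,kwl] add [mqmku,bjby,bcy] -> 6 lines: jsow mqmku bjby bcy neux ajgd
Hunk 2: at line 1 remove [mqmku,bjby,bcy] add [may,msbti] -> 5 lines: jsow may msbti neux ajgd
Hunk 3: at line 1 remove [msbti] add [papwt] -> 5 lines: jsow may papwt neux ajgd
Hunk 4: at line 1 remove [papwt] add [bakpp] -> 5 lines: jsow may bakpp neux ajgd
Hunk 5: at line 1 remove [may,bakpp] add [bgesl] -> 4 lines: jsow bgesl neux ajgd
Hunk 6: at line 1 remove [bgesl,neux] add [abd,oak,vnd] -> 5 lines: jsow abd oak vnd ajgd
Final line count: 5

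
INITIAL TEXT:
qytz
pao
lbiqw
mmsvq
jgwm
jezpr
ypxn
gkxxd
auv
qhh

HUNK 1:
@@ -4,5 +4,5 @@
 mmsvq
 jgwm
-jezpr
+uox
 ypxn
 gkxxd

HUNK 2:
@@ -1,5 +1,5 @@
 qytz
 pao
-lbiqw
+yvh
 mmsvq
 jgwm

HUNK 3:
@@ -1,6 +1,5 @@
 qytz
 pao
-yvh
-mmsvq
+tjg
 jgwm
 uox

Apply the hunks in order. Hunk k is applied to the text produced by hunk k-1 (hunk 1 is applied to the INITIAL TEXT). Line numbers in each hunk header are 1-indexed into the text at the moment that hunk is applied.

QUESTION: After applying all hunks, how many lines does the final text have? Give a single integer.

Hunk 1: at line 4 remove [jezpr] add [uox] -> 10 lines: qytz pao lbiqw mmsvq jgwm uox ypxn gkxxd auv qhh
Hunk 2: at line 1 remove [lbiqw] add [yvh] -> 10 lines: qytz pao yvh mmsvq jgwm uox ypxn gkxxd auv qhh
Hunk 3: at line 1 remove [yvh,mmsvq] add [tjg] -> 9 lines: qytz pao tjg jgwm uox ypxn gkxxd auv qhh
Final line count: 9

Answer: 9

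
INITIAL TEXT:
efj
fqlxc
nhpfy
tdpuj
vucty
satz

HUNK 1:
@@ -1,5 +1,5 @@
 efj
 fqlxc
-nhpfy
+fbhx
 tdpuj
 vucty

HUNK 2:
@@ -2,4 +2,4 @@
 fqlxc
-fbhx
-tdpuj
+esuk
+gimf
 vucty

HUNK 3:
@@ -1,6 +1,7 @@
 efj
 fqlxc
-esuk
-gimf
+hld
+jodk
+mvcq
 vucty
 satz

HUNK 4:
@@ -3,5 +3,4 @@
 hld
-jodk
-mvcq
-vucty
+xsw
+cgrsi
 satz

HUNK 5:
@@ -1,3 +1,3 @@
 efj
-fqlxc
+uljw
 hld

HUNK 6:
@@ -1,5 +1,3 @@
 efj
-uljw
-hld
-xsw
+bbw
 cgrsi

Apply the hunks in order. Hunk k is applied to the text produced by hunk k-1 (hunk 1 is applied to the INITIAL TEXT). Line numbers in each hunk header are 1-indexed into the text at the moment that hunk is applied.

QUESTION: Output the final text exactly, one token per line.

Answer: efj
bbw
cgrsi
satz

Derivation:
Hunk 1: at line 1 remove [nhpfy] add [fbhx] -> 6 lines: efj fqlxc fbhx tdpuj vucty satz
Hunk 2: at line 2 remove [fbhx,tdpuj] add [esuk,gimf] -> 6 lines: efj fqlxc esuk gimf vucty satz
Hunk 3: at line 1 remove [esuk,gimf] add [hld,jodk,mvcq] -> 7 lines: efj fqlxc hld jodk mvcq vucty satz
Hunk 4: at line 3 remove [jodk,mvcq,vucty] add [xsw,cgrsi] -> 6 lines: efj fqlxc hld xsw cgrsi satz
Hunk 5: at line 1 remove [fqlxc] add [uljw] -> 6 lines: efj uljw hld xsw cgrsi satz
Hunk 6: at line 1 remove [uljw,hld,xsw] add [bbw] -> 4 lines: efj bbw cgrsi satz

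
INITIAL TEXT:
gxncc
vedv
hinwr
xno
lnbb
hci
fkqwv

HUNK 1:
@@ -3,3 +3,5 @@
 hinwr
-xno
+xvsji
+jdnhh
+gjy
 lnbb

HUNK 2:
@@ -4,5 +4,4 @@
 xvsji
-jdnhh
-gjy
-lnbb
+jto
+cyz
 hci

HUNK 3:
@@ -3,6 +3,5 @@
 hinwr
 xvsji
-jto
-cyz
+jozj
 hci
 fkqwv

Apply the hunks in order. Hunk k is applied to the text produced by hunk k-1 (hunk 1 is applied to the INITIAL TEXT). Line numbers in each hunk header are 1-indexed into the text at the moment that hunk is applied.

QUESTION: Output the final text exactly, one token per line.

Answer: gxncc
vedv
hinwr
xvsji
jozj
hci
fkqwv

Derivation:
Hunk 1: at line 3 remove [xno] add [xvsji,jdnhh,gjy] -> 9 lines: gxncc vedv hinwr xvsji jdnhh gjy lnbb hci fkqwv
Hunk 2: at line 4 remove [jdnhh,gjy,lnbb] add [jto,cyz] -> 8 lines: gxncc vedv hinwr xvsji jto cyz hci fkqwv
Hunk 3: at line 3 remove [jto,cyz] add [jozj] -> 7 lines: gxncc vedv hinwr xvsji jozj hci fkqwv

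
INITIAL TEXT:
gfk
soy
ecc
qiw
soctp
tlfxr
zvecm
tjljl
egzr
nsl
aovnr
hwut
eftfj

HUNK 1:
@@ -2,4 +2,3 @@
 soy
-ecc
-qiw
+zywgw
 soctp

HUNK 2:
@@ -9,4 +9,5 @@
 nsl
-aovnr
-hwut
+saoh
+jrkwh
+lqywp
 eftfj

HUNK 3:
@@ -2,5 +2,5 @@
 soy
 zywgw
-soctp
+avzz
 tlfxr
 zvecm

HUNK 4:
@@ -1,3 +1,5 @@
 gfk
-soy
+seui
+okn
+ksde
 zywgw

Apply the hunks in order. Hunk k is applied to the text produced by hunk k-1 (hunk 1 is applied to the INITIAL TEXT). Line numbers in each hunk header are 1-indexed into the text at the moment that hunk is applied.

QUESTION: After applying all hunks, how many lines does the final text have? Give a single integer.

Answer: 15

Derivation:
Hunk 1: at line 2 remove [ecc,qiw] add [zywgw] -> 12 lines: gfk soy zywgw soctp tlfxr zvecm tjljl egzr nsl aovnr hwut eftfj
Hunk 2: at line 9 remove [aovnr,hwut] add [saoh,jrkwh,lqywp] -> 13 lines: gfk soy zywgw soctp tlfxr zvecm tjljl egzr nsl saoh jrkwh lqywp eftfj
Hunk 3: at line 2 remove [soctp] add [avzz] -> 13 lines: gfk soy zywgw avzz tlfxr zvecm tjljl egzr nsl saoh jrkwh lqywp eftfj
Hunk 4: at line 1 remove [soy] add [seui,okn,ksde] -> 15 lines: gfk seui okn ksde zywgw avzz tlfxr zvecm tjljl egzr nsl saoh jrkwh lqywp eftfj
Final line count: 15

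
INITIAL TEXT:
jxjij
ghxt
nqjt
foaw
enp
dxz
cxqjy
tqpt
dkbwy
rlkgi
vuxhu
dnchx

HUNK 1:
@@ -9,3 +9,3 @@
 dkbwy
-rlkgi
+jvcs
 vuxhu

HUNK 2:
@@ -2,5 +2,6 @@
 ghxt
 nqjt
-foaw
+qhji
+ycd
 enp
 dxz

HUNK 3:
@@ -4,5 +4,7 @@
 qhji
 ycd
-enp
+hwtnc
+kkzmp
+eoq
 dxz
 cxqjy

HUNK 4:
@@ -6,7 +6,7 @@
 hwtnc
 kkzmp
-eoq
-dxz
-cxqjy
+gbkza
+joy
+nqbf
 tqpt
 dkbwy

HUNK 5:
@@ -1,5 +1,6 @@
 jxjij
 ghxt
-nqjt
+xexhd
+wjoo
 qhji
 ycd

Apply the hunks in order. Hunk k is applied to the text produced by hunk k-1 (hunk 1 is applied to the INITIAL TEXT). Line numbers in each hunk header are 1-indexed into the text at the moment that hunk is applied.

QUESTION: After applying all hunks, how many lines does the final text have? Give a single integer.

Answer: 16

Derivation:
Hunk 1: at line 9 remove [rlkgi] add [jvcs] -> 12 lines: jxjij ghxt nqjt foaw enp dxz cxqjy tqpt dkbwy jvcs vuxhu dnchx
Hunk 2: at line 2 remove [foaw] add [qhji,ycd] -> 13 lines: jxjij ghxt nqjt qhji ycd enp dxz cxqjy tqpt dkbwy jvcs vuxhu dnchx
Hunk 3: at line 4 remove [enp] add [hwtnc,kkzmp,eoq] -> 15 lines: jxjij ghxt nqjt qhji ycd hwtnc kkzmp eoq dxz cxqjy tqpt dkbwy jvcs vuxhu dnchx
Hunk 4: at line 6 remove [eoq,dxz,cxqjy] add [gbkza,joy,nqbf] -> 15 lines: jxjij ghxt nqjt qhji ycd hwtnc kkzmp gbkza joy nqbf tqpt dkbwy jvcs vuxhu dnchx
Hunk 5: at line 1 remove [nqjt] add [xexhd,wjoo] -> 16 lines: jxjij ghxt xexhd wjoo qhji ycd hwtnc kkzmp gbkza joy nqbf tqpt dkbwy jvcs vuxhu dnchx
Final line count: 16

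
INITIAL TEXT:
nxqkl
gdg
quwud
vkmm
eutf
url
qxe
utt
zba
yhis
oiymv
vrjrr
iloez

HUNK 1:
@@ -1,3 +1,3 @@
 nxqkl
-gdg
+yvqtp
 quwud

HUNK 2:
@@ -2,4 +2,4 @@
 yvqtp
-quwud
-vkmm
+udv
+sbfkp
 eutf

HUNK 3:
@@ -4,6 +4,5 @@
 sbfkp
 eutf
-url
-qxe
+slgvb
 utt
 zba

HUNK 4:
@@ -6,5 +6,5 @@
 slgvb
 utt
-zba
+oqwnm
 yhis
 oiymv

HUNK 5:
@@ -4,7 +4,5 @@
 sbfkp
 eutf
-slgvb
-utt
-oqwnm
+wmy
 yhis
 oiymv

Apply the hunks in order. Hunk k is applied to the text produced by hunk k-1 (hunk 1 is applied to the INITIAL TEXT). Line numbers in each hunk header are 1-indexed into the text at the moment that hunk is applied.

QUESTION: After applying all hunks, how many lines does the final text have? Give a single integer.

Answer: 10

Derivation:
Hunk 1: at line 1 remove [gdg] add [yvqtp] -> 13 lines: nxqkl yvqtp quwud vkmm eutf url qxe utt zba yhis oiymv vrjrr iloez
Hunk 2: at line 2 remove [quwud,vkmm] add [udv,sbfkp] -> 13 lines: nxqkl yvqtp udv sbfkp eutf url qxe utt zba yhis oiymv vrjrr iloez
Hunk 3: at line 4 remove [url,qxe] add [slgvb] -> 12 lines: nxqkl yvqtp udv sbfkp eutf slgvb utt zba yhis oiymv vrjrr iloez
Hunk 4: at line 6 remove [zba] add [oqwnm] -> 12 lines: nxqkl yvqtp udv sbfkp eutf slgvb utt oqwnm yhis oiymv vrjrr iloez
Hunk 5: at line 4 remove [slgvb,utt,oqwnm] add [wmy] -> 10 lines: nxqkl yvqtp udv sbfkp eutf wmy yhis oiymv vrjrr iloez
Final line count: 10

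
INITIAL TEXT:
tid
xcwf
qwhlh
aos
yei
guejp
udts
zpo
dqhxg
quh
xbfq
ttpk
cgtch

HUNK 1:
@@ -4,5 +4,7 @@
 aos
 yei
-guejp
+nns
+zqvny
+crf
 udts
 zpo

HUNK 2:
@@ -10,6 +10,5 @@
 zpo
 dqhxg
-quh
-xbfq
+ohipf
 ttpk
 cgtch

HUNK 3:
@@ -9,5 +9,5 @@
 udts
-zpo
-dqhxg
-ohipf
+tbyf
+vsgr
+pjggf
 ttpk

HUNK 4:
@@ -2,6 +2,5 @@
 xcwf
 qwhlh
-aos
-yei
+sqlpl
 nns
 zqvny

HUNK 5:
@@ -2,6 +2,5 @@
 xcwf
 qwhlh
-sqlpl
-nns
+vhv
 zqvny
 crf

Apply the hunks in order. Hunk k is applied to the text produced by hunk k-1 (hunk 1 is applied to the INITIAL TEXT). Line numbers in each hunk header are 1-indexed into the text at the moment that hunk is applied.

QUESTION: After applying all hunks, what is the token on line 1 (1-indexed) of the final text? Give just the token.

Hunk 1: at line 4 remove [guejp] add [nns,zqvny,crf] -> 15 lines: tid xcwf qwhlh aos yei nns zqvny crf udts zpo dqhxg quh xbfq ttpk cgtch
Hunk 2: at line 10 remove [quh,xbfq] add [ohipf] -> 14 lines: tid xcwf qwhlh aos yei nns zqvny crf udts zpo dqhxg ohipf ttpk cgtch
Hunk 3: at line 9 remove [zpo,dqhxg,ohipf] add [tbyf,vsgr,pjggf] -> 14 lines: tid xcwf qwhlh aos yei nns zqvny crf udts tbyf vsgr pjggf ttpk cgtch
Hunk 4: at line 2 remove [aos,yei] add [sqlpl] -> 13 lines: tid xcwf qwhlh sqlpl nns zqvny crf udts tbyf vsgr pjggf ttpk cgtch
Hunk 5: at line 2 remove [sqlpl,nns] add [vhv] -> 12 lines: tid xcwf qwhlh vhv zqvny crf udts tbyf vsgr pjggf ttpk cgtch
Final line 1: tid

Answer: tid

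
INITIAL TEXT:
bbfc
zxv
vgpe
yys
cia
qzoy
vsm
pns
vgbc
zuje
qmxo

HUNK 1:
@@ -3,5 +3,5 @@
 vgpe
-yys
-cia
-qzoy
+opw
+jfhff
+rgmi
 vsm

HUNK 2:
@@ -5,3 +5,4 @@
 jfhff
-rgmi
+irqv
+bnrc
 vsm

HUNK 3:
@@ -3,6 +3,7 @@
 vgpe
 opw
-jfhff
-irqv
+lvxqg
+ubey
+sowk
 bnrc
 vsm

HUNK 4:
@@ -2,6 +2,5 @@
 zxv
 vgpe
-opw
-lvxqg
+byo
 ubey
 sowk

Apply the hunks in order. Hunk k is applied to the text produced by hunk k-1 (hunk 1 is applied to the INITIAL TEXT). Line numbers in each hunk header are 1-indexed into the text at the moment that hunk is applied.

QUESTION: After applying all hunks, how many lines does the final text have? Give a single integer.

Answer: 12

Derivation:
Hunk 1: at line 3 remove [yys,cia,qzoy] add [opw,jfhff,rgmi] -> 11 lines: bbfc zxv vgpe opw jfhff rgmi vsm pns vgbc zuje qmxo
Hunk 2: at line 5 remove [rgmi] add [irqv,bnrc] -> 12 lines: bbfc zxv vgpe opw jfhff irqv bnrc vsm pns vgbc zuje qmxo
Hunk 3: at line 3 remove [jfhff,irqv] add [lvxqg,ubey,sowk] -> 13 lines: bbfc zxv vgpe opw lvxqg ubey sowk bnrc vsm pns vgbc zuje qmxo
Hunk 4: at line 2 remove [opw,lvxqg] add [byo] -> 12 lines: bbfc zxv vgpe byo ubey sowk bnrc vsm pns vgbc zuje qmxo
Final line count: 12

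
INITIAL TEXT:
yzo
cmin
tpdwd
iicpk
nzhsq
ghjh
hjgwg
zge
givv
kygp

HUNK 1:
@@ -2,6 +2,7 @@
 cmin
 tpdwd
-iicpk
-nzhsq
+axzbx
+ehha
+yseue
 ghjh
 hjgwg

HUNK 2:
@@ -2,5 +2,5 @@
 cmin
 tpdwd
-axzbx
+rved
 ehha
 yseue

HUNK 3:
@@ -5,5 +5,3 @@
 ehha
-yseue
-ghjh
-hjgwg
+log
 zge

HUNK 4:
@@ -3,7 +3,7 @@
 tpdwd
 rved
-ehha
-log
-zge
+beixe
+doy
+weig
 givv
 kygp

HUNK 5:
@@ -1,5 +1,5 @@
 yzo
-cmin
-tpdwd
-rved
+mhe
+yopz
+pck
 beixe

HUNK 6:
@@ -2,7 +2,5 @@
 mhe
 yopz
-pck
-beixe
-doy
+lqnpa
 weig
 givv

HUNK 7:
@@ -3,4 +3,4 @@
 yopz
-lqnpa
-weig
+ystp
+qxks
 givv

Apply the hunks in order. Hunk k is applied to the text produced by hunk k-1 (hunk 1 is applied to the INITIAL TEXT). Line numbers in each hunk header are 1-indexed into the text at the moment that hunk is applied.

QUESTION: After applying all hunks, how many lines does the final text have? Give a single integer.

Hunk 1: at line 2 remove [iicpk,nzhsq] add [axzbx,ehha,yseue] -> 11 lines: yzo cmin tpdwd axzbx ehha yseue ghjh hjgwg zge givv kygp
Hunk 2: at line 2 remove [axzbx] add [rved] -> 11 lines: yzo cmin tpdwd rved ehha yseue ghjh hjgwg zge givv kygp
Hunk 3: at line 5 remove [yseue,ghjh,hjgwg] add [log] -> 9 lines: yzo cmin tpdwd rved ehha log zge givv kygp
Hunk 4: at line 3 remove [ehha,log,zge] add [beixe,doy,weig] -> 9 lines: yzo cmin tpdwd rved beixe doy weig givv kygp
Hunk 5: at line 1 remove [cmin,tpdwd,rved] add [mhe,yopz,pck] -> 9 lines: yzo mhe yopz pck beixe doy weig givv kygp
Hunk 6: at line 2 remove [pck,beixe,doy] add [lqnpa] -> 7 lines: yzo mhe yopz lqnpa weig givv kygp
Hunk 7: at line 3 remove [lqnpa,weig] add [ystp,qxks] -> 7 lines: yzo mhe yopz ystp qxks givv kygp
Final line count: 7

Answer: 7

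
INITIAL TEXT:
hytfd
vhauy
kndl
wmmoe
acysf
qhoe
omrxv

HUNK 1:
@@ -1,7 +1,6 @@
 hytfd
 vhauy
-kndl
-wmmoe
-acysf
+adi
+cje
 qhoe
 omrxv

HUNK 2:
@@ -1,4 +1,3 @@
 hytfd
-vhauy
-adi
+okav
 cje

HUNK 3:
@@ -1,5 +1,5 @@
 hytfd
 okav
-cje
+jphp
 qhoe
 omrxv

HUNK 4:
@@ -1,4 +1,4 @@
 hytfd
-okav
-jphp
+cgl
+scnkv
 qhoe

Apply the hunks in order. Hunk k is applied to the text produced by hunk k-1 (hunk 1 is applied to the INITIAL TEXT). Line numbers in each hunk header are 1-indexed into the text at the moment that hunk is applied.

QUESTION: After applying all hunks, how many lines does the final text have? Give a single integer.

Hunk 1: at line 1 remove [kndl,wmmoe,acysf] add [adi,cje] -> 6 lines: hytfd vhauy adi cje qhoe omrxv
Hunk 2: at line 1 remove [vhauy,adi] add [okav] -> 5 lines: hytfd okav cje qhoe omrxv
Hunk 3: at line 1 remove [cje] add [jphp] -> 5 lines: hytfd okav jphp qhoe omrxv
Hunk 4: at line 1 remove [okav,jphp] add [cgl,scnkv] -> 5 lines: hytfd cgl scnkv qhoe omrxv
Final line count: 5

Answer: 5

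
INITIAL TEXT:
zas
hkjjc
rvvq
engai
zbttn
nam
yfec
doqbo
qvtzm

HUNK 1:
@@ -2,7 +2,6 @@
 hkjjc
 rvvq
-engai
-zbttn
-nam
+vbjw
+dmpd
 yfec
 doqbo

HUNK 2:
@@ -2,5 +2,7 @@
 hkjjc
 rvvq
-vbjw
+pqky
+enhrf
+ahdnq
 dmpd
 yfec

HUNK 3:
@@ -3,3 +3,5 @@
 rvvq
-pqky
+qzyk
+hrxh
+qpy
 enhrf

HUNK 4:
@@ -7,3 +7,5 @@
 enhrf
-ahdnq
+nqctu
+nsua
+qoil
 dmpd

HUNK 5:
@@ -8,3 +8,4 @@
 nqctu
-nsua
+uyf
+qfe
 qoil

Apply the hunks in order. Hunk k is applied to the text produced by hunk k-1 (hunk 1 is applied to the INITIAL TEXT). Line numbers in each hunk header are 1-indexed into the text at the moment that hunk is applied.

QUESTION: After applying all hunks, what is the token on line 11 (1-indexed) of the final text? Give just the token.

Hunk 1: at line 2 remove [engai,zbttn,nam] add [vbjw,dmpd] -> 8 lines: zas hkjjc rvvq vbjw dmpd yfec doqbo qvtzm
Hunk 2: at line 2 remove [vbjw] add [pqky,enhrf,ahdnq] -> 10 lines: zas hkjjc rvvq pqky enhrf ahdnq dmpd yfec doqbo qvtzm
Hunk 3: at line 3 remove [pqky] add [qzyk,hrxh,qpy] -> 12 lines: zas hkjjc rvvq qzyk hrxh qpy enhrf ahdnq dmpd yfec doqbo qvtzm
Hunk 4: at line 7 remove [ahdnq] add [nqctu,nsua,qoil] -> 14 lines: zas hkjjc rvvq qzyk hrxh qpy enhrf nqctu nsua qoil dmpd yfec doqbo qvtzm
Hunk 5: at line 8 remove [nsua] add [uyf,qfe] -> 15 lines: zas hkjjc rvvq qzyk hrxh qpy enhrf nqctu uyf qfe qoil dmpd yfec doqbo qvtzm
Final line 11: qoil

Answer: qoil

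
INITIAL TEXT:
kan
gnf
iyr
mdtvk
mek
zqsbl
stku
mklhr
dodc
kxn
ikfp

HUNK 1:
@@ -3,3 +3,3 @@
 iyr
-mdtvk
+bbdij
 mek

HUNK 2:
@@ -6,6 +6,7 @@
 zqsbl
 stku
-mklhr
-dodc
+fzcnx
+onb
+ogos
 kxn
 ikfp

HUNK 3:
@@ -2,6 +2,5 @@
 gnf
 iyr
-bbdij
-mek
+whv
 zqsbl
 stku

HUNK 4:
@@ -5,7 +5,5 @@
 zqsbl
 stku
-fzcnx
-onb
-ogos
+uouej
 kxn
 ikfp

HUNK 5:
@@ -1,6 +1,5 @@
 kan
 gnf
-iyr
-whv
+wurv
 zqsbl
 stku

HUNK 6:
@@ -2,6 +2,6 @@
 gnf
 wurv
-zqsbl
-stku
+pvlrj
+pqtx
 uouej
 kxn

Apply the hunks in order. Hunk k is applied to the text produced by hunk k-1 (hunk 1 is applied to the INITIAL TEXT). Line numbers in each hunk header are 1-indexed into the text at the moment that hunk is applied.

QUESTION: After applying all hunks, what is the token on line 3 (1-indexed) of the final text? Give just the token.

Hunk 1: at line 3 remove [mdtvk] add [bbdij] -> 11 lines: kan gnf iyr bbdij mek zqsbl stku mklhr dodc kxn ikfp
Hunk 2: at line 6 remove [mklhr,dodc] add [fzcnx,onb,ogos] -> 12 lines: kan gnf iyr bbdij mek zqsbl stku fzcnx onb ogos kxn ikfp
Hunk 3: at line 2 remove [bbdij,mek] add [whv] -> 11 lines: kan gnf iyr whv zqsbl stku fzcnx onb ogos kxn ikfp
Hunk 4: at line 5 remove [fzcnx,onb,ogos] add [uouej] -> 9 lines: kan gnf iyr whv zqsbl stku uouej kxn ikfp
Hunk 5: at line 1 remove [iyr,whv] add [wurv] -> 8 lines: kan gnf wurv zqsbl stku uouej kxn ikfp
Hunk 6: at line 2 remove [zqsbl,stku] add [pvlrj,pqtx] -> 8 lines: kan gnf wurv pvlrj pqtx uouej kxn ikfp
Final line 3: wurv

Answer: wurv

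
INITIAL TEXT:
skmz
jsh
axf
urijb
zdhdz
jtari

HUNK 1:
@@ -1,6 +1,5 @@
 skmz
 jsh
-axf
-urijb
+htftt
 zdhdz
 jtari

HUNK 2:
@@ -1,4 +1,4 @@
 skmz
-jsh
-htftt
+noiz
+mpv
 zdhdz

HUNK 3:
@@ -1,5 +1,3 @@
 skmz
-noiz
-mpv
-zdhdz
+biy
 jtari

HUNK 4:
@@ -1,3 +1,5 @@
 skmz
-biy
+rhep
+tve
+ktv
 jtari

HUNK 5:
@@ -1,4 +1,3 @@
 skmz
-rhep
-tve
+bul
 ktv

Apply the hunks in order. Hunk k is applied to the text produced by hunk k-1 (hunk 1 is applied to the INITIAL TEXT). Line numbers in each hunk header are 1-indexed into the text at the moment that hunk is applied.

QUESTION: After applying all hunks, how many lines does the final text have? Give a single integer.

Answer: 4

Derivation:
Hunk 1: at line 1 remove [axf,urijb] add [htftt] -> 5 lines: skmz jsh htftt zdhdz jtari
Hunk 2: at line 1 remove [jsh,htftt] add [noiz,mpv] -> 5 lines: skmz noiz mpv zdhdz jtari
Hunk 3: at line 1 remove [noiz,mpv,zdhdz] add [biy] -> 3 lines: skmz biy jtari
Hunk 4: at line 1 remove [biy] add [rhep,tve,ktv] -> 5 lines: skmz rhep tve ktv jtari
Hunk 5: at line 1 remove [rhep,tve] add [bul] -> 4 lines: skmz bul ktv jtari
Final line count: 4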